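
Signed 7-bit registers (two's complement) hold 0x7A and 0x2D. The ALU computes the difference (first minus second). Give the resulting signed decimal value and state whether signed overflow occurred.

0x7A = 1111010 = -6 (signed)
0x2D = 0101101 = 45 (signed)
Subtract via negate-and-add: invert 0101101 + 1 = 1010011 (i.e. -45).
  1111010
+ 1010011
= 1001101  (discard carry-out 1)
Result 1001101: MSB = 1 → 77 − 128 = -51.
Both addends (after negating the subtrahend) are negative and so is the stored result: no signed overflow.

-51; no overflow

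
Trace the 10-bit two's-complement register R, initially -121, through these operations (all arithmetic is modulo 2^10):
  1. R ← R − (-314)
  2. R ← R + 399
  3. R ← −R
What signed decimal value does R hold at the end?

432

Start: R = -121 = 1110000111.
R = -121 − (-314) = 193 = 0011000001
R = 193 + 399 = 592; wraps to -432 = 1001010000
R = −(-432) = 432 = 0110110000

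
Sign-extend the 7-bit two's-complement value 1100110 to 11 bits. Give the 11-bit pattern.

11111100110

MSB of 1100110 is 1; replicate it into the new high bits.
1111|1100110 → 11111100110 (still -26).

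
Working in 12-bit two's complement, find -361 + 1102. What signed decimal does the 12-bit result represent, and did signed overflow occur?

-361 → 111010010111
1102 → 010001001110
  111010010111
+ 010001001110
= 001011100101  (discard carry-out 1)
Result 001011100101: MSB = 0 → value 741.
Addends have opposite signs, so signed overflow cannot occur.

741; no overflow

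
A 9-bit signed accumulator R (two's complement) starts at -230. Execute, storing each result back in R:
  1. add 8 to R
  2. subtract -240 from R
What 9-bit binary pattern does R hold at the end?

000010010

Start: R = -230 = 100011010.
R = -230 + 8 = -222 = 100100010
R = -222 − (-240) = 18 = 000010010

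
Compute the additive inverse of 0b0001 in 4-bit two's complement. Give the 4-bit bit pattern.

Invert: 1110. Add 1: 1111.

1111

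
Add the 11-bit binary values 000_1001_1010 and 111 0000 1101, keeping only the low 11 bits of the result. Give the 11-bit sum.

11110100111

  00010011010
+ 11100001101
= 11110100111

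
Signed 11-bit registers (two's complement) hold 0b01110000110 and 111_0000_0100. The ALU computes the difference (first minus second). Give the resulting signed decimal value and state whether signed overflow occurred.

-894; overflow

0b01110000110 → 01110000110 = 902 (signed)
111_0000_0100 → 11100000100 = -252 (signed)
Subtract via negate-and-add: invert 11100000100 + 1 = 00011111100 (i.e. 252).
  01110000110
+ 00011111100
= 10010000010
Result 10010000010: MSB = 1 → 1154 − 2048 = -894.
Both addends (after negating the subtrahend) are non-negative but the stored result is negative: signed overflow. The true value 902 − (-252) = 1154 lies outside [-1024, 1023].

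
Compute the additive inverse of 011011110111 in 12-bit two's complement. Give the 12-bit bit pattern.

100100001001

Invert: 100100001000. Add 1: 100100001001.
Check: 011011110111 = 1783, 100100001001 = -1783.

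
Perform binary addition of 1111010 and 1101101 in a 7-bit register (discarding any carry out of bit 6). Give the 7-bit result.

  1111010
+ 1101101
= 1100111  (discard carry-out 1)

1100111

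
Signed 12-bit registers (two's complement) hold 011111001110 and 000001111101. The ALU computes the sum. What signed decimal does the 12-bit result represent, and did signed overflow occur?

-1973; overflow

011111001110 = 1998 (signed)
000001111101 = 125 (signed)
  011111001110
+ 000001111101
= 100001001011
Result 100001001011: MSB = 1 → 2123 − 4096 = -1973.
Both addends are non-negative but the stored result is negative: signed overflow. The true value 1998 + 125 = 2123 lies outside [-2048, 2047].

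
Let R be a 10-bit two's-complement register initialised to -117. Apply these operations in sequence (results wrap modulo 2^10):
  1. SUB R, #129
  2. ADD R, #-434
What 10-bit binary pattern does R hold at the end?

0101011000

Start: R = -117 = 1110001011.
R = -117 − 129 = -246 = 1100001010
R = -246 + (-434) = -680; wraps to 344 = 0101011000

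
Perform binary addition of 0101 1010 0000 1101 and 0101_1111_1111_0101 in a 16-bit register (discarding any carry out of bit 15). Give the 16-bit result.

  0101101000001101
+ 0101111111110101
= 1011101000000010

1011101000000010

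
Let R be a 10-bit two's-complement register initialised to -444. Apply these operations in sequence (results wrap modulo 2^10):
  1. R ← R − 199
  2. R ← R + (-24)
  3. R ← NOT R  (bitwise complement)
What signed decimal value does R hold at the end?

-358

Start: R = -444 = 1001000100.
R = -444 − 199 = -643; wraps to 381 = 0101111101
R = 381 + (-24) = 357 = 0101100101
R = NOT 0101100101 = 1010011010 = -358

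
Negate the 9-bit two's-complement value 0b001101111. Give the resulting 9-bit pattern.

110010001

Invert: 110010000. Add 1: 110010001.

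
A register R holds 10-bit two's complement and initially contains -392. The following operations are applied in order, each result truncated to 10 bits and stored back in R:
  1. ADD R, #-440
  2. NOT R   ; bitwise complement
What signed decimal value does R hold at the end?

-193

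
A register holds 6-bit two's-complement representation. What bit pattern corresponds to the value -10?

|-10| = 10 = 001010 in 6 bits.
Invert the bits: 110101. Add 1: 110110.
Check: 110110 reads as 54 − 64 = -10.

110110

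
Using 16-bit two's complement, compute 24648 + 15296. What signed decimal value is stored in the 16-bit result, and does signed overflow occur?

24648 → 0110000001001000
15296 → 0011101111000000
  0110000001001000
+ 0011101111000000
= 1001110000001000
Result 1001110000001000: MSB = 1 → 39944 − 65536 = -25592.
Both addends are non-negative but the stored result is negative: signed overflow. The true value 24648 + 15296 = 39944 lies outside [-32768, 32767].

-25592; overflow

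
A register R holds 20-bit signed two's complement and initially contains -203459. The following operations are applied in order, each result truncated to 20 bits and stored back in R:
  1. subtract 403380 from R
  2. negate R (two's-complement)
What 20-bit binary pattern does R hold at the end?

Start: R = -203459 = 11001110010100111101.
R = -203459 − 403380 = -606839; wraps to 441737 = 01101011110110001001
R = −(441737) = -441737 = 10010100001001110111

10010100001001110111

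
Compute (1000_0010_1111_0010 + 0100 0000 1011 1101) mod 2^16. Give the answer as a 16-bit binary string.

  1000001011110010
+ 0100000010111101
= 1100001110101111

1100001110101111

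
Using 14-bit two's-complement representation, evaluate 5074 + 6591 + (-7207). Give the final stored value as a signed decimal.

4458

5074 + 6591 = 11665 → wraps to -4719 (10110110010001)
-4719 + (-7207) = -11926 → wraps to 4458 (01000101101010)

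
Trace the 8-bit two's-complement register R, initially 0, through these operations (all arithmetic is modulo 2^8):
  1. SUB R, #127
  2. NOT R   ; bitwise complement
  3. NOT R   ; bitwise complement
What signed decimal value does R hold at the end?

-127

Start: R = 0 = 00000000.
R = 0 − 127 = -127 = 10000001
R = NOT 10000001 = 01111110 = 126
R = NOT 01111110 = 10000001 = -127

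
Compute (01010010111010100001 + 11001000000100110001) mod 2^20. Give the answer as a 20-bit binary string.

00011010111111010010

  01010010111010100001
+ 11001000000100110001
= 00011010111111010010  (discard carry-out 1)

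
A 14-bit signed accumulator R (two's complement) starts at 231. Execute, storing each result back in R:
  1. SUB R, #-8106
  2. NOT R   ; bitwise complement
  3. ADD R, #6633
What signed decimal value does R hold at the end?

Start: R = 231 = 00000011100111.
R = 231 − (-8106) = 8337; wraps to -8047 = 10000010010001
R = NOT 10000010010001 = 01111101101110 = 8046
R = 8046 + 6633 = 14679; wraps to -1705 = 11100101010111

-1705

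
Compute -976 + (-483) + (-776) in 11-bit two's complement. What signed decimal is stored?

-976 + (-483) = -1459 → wraps to 589 (01001001101)
589 + (-776) = -187 (11101000101)

-187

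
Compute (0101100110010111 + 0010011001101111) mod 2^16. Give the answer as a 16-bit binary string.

  0101100110010111
+ 0010011001101111
= 1000000000000110

1000000000000110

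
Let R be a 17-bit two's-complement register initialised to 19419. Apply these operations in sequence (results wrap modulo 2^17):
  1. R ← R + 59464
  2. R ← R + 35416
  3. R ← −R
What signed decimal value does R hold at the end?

16773

Start: R = 19419 = 00100101111011011.
R = 19419 + 59464 = 78883; wraps to -52189 = 10011010000100011
R = -52189 + 35416 = -16773 = 11011111001111011
R = −(-16773) = 16773 = 00100000110000101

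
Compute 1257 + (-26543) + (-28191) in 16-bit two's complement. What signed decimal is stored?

12059

1257 + (-26543) = -25286 (1001110100111010)
-25286 + (-28191) = -53477 → wraps to 12059 (0010111100011011)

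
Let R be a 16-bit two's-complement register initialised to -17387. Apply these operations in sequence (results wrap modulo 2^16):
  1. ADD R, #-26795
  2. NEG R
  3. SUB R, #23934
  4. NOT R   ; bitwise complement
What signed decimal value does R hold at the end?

-20249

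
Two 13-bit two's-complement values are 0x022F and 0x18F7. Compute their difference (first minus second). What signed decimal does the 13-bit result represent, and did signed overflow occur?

2360; no overflow

0x022F = 0001000101111 = 559 (signed)
0x18F7 = 1100011110111 = -1801 (signed)
Subtract via negate-and-add: invert 1100011110111 + 1 = 0011100001001 (i.e. 1801).
  0001000101111
+ 0011100001001
= 0100100111000
Result 0100100111000: MSB = 0 → value 2360.
Both addends (after negating the subtrahend) are non-negative and so is the stored result: no signed overflow.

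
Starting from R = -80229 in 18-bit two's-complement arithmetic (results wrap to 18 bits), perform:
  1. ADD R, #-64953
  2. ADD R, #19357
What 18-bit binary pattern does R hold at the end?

100001010001111111

Start: R = -80229 = 101100011010011011.
R = -80229 + (-64953) = -145182; wraps to 116962 = 011100100011100010
R = 116962 + 19357 = 136319; wraps to -125825 = 100001010001111111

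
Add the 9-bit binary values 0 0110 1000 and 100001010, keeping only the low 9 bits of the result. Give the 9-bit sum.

101110010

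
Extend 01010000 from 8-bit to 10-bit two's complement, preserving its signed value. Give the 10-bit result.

0001010000

MSB of 01010000 is 0; replicate it into the new high bits.
00|01010000 → 0001010000 (still 80).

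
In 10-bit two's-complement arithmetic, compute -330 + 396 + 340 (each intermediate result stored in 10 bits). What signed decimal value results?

-330 + 396 = 66 (0001000010)
66 + 340 = 406 (0110010110)

406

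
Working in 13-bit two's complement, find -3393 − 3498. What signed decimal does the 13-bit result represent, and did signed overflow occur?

1301; overflow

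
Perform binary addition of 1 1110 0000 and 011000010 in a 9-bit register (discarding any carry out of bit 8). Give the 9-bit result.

010100010

  111100000
+ 011000010
= 010100010  (discard carry-out 1)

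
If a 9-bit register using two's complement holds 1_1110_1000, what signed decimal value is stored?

MSB is 1, so the value is negative.
Unsigned reading: 488. Subtract 2^9 = 512: 488 − 512 = -24.

-24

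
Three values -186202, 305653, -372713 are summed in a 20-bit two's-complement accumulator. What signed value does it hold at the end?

-253262

-186202 + 305653 = 119451 (00011101001010011011)
119451 + (-372713) = -253262 (11000010001010110010)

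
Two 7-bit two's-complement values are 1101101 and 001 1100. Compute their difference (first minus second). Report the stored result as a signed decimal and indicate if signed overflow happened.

1101101 = -19 (signed)
001 1100 → 0011100 = 28 (signed)
Subtract via negate-and-add: invert 0011100 + 1 = 1100100 (i.e. -28).
  1101101
+ 1100100
= 1010001  (discard carry-out 1)
Result 1010001: MSB = 1 → 81 − 128 = -47.
Both addends (after negating the subtrahend) are negative and so is the stored result: no signed overflow.

-47; no overflow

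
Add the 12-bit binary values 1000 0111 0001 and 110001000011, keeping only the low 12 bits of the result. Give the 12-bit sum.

  100001110001
+ 110001000011
= 010010110100  (discard carry-out 1)

010010110100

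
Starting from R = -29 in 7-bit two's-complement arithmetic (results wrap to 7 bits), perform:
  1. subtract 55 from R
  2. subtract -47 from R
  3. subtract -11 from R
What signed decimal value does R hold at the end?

-26

Start: R = -29 = 1100011.
R = -29 − 55 = -84; wraps to 44 = 0101100
R = 44 − (-47) = 91; wraps to -37 = 1011011
R = -37 − (-11) = -26 = 1100110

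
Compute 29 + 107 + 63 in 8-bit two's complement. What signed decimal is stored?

-57

29 + 107 = 136 → wraps to -120 (10001000)
-120 + 63 = -57 (11000111)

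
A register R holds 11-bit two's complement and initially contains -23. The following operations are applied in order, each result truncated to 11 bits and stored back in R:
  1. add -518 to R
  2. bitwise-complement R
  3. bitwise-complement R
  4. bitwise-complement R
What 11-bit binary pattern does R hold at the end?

Start: R = -23 = 11111101001.
R = -23 + (-518) = -541 = 10111100011
R = NOT 10111100011 = 01000011100 = 540
R = NOT 01000011100 = 10111100011 = -541
R = NOT 10111100011 = 01000011100 = 540

01000011100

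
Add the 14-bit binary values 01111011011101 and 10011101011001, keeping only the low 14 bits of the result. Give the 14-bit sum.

  01111011011101
+ 10011101011001
= 00011000110110  (discard carry-out 1)

00011000110110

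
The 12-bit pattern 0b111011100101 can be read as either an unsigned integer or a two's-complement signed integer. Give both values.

Unsigned: 111011100101 = 3813.
Signed: MSB=1 → 3813 − 4096 = -283.

unsigned = 3813, signed = -283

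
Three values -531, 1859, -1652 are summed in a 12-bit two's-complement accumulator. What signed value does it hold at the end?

-324

-531 + 1859 = 1328 (010100110000)
1328 + (-1652) = -324 (111010111100)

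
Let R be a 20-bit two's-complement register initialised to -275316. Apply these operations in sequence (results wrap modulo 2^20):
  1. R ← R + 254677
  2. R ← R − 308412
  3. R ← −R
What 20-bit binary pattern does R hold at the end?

01010000010101011011

Start: R = -275316 = 10111100110010001100.
R = -275316 + 254677 = -20639 = 11111010111101100001
R = -20639 − 308412 = -329051 = 10101111101010100101
R = −(-329051) = 329051 = 01010000010101011011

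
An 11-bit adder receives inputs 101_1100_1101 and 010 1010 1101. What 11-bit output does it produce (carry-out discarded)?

  10111001101
+ 01010101101
= 00001111010  (discard carry-out 1)

00001111010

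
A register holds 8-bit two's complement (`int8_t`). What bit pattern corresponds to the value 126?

01111110

126 is non-negative, so write it directly in 8 bits: 01111110.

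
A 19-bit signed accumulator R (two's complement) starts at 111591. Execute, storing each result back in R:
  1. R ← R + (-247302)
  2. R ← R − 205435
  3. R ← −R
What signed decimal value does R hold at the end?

Start: R = 111591 = 0011011001111100111.
R = 111591 + (-247302) = -135711 = 1011110110111100001
R = -135711 − 205435 = -341146; wraps to 183142 = 0101100101101100110
R = −(183142) = -183142 = 1010011010010011010

-183142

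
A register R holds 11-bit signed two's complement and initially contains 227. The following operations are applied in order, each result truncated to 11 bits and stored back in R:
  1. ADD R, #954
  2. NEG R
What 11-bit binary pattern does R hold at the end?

Start: R = 227 = 00011100011.
R = 227 + 954 = 1181; wraps to -867 = 10010011101
R = −(-867) = 867 = 01101100011

01101100011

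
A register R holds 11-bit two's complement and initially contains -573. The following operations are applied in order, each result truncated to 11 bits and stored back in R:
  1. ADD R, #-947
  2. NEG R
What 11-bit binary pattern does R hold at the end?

Start: R = -573 = 10111000011.
R = -573 + (-947) = -1520; wraps to 528 = 01000010000
R = −(528) = -528 = 10111110000

10111110000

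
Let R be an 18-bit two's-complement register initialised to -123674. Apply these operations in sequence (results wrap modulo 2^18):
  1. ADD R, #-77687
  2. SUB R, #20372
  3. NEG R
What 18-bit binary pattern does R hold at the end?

110110001000100101

Start: R = -123674 = 100001110011100110.
R = -123674 + (-77687) = -201361; wraps to 60783 = 001110110101101111
R = 60783 − 20372 = 40411 = 001001110111011011
R = −(40411) = -40411 = 110110001000100101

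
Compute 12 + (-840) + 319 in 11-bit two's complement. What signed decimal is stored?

12 + (-840) = -828 (10011000100)
-828 + 319 = -509 (11000000011)

-509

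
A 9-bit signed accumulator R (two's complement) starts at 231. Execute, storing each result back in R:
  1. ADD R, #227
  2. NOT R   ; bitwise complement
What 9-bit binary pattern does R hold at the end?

000110101

Start: R = 231 = 011100111.
R = 231 + 227 = 458; wraps to -54 = 111001010
R = NOT 111001010 = 000110101 = 53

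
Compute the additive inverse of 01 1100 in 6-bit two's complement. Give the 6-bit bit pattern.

100100

Invert: 100011. Add 1: 100100.
Check: 011100 = 28, 100100 = -28.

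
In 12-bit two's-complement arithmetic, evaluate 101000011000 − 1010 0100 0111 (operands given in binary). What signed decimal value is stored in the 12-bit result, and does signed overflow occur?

-47; no overflow

101000011000 = -1512 (signed)
1010 0100 0111 → 101001000111 = -1465 (signed)
Subtract via negate-and-add: invert 101001000111 + 1 = 010110111001 (i.e. 1465).
  101000011000
+ 010110111001
= 111111010001
Result 111111010001: MSB = 1 → 4049 − 4096 = -47.
Addends (after negating the subtrahend) have opposite signs, so signed overflow cannot occur.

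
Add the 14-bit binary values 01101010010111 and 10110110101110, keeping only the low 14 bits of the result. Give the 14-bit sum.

00100001000101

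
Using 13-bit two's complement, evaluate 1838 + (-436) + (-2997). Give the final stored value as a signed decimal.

1838 + (-436) = 1402 (0010101111010)
1402 + (-2997) = -1595 (1100111000101)

-1595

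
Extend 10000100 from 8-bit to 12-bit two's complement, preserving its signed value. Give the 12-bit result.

111110000100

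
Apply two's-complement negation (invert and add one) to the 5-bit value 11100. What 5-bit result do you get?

00100

Invert: 00011. Add 1: 00100.
Check: 11100 = -4, 00100 = 4.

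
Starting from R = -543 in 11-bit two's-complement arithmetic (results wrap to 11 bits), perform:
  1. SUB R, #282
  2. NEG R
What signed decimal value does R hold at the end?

825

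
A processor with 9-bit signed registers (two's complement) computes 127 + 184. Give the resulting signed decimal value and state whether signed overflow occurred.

-201; overflow

127 → 001111111
184 → 010111000
  001111111
+ 010111000
= 100110111
Result 100110111: MSB = 1 → 311 − 512 = -201.
Both addends are non-negative but the stored result is negative: signed overflow. The true value 127 + 184 = 311 lies outside [-256, 255].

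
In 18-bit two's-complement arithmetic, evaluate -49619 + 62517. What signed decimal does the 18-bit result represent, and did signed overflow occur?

-49619 → 110011111000101101
62517 → 001111010000110101
  110011111000101101
+ 001111010000110101
= 000011001001100010  (discard carry-out 1)
Result 000011001001100010: MSB = 0 → value 12898.
Addends have opposite signs, so signed overflow cannot occur.

12898; no overflow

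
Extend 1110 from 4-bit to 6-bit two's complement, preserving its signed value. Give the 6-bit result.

111110

MSB of 1110 is 1; replicate it into the new high bits.
11|1110 → 111110 (still -2).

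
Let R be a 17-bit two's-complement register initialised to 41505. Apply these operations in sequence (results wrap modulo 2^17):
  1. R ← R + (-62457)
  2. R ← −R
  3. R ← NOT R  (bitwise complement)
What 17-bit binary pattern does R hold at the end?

11010111000100111

Start: R = 41505 = 01010001000100001.
R = 41505 + (-62457) = -20952 = 11010111000101000
R = −(-20952) = 20952 = 00101000111011000
R = NOT 00101000111011000 = 11010111000100111 = -20953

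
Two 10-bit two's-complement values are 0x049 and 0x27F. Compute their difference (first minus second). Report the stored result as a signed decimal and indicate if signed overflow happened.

0x049 = 0001001001 = 73 (signed)
0x27F = 1001111111 = -385 (signed)
Subtract via negate-and-add: invert 1001111111 + 1 = 0110000001 (i.e. 385).
  0001001001
+ 0110000001
= 0111001010
Result 0111001010: MSB = 0 → value 458.
Both addends (after negating the subtrahend) are non-negative and so is the stored result: no signed overflow.

458; no overflow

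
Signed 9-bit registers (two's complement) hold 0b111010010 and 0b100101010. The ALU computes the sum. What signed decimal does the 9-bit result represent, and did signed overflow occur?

252; overflow

0b111010010 → 111010010 = -46 (signed)
0b100101010 → 100101010 = -214 (signed)
  111010010
+ 100101010
= 011111100  (discard carry-out 1)
Result 011111100: MSB = 0 → value 252.
Both addends are negative but the stored result is non-negative: signed overflow. The true value -46 + (-214) = -260 lies outside [-256, 255].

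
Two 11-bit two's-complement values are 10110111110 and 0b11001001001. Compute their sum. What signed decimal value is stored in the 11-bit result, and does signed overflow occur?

10110111110 = -578 (signed)
0b11001001001 → 11001001001 = -439 (signed)
  10110111110
+ 11001001001
= 10000000111  (discard carry-out 1)
Result 10000000111: MSB = 1 → 1031 − 2048 = -1017.
Both addends are negative and so is the stored result: no signed overflow.

-1017; no overflow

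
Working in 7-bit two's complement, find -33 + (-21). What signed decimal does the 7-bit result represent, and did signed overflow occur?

-54; no overflow

-33 → 1011111
-21 → 1101011
  1011111
+ 1101011
= 1001010  (discard carry-out 1)
Result 1001010: MSB = 1 → 74 − 128 = -54.
Both addends are negative and so is the stored result: no signed overflow.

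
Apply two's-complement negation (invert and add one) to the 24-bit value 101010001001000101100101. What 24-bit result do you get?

010101110110111010011011

Invert: 010101110110111010011010. Add 1: 010101110110111010011011.
Check: 101010001001000101100101 = -5729947, 010101110110111010011011 = 5729947.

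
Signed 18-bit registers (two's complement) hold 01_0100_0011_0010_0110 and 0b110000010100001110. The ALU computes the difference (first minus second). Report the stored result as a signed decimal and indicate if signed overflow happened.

01_0100_0011_0010_0110 → 010100001100100110 = 82726 (signed)
0b110000010100001110 → 110000010100001110 = -64242 (signed)
Subtract via negate-and-add: invert 110000010100001110 + 1 = 001111101011110010 (i.e. 64242).
  010100001100100110
+ 001111101011110010
= 100011111000011000
Result 100011111000011000: MSB = 1 → 146968 − 262144 = -115176.
Both addends (after negating the subtrahend) are non-negative but the stored result is negative: signed overflow. The true value 82726 − (-64242) = 146968 lies outside [-131072, 131071].

-115176; overflow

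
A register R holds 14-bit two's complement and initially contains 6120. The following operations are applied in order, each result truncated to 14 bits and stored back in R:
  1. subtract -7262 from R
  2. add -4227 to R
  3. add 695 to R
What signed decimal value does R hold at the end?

-6534

Start: R = 6120 = 01011111101000.
R = 6120 − (-7262) = 13382; wraps to -3002 = 11010001000110
R = -3002 + (-4227) = -7229 = 10001111000011
R = -7229 + 695 = -6534 = 10011001111010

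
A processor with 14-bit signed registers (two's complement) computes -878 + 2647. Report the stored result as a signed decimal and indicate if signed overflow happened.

-878 → 11110010010010
2647 → 00101001010111
  11110010010010
+ 00101001010111
= 00011011101001  (discard carry-out 1)
Result 00011011101001: MSB = 0 → value 1769.
Addends have opposite signs, so signed overflow cannot occur.

1769; no overflow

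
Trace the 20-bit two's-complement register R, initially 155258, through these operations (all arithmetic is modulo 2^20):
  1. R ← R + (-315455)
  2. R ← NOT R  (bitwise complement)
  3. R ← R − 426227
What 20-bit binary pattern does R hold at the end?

10111111000011010001

Start: R = 155258 = 00100101111001111010.
R = 155258 + (-315455) = -160197 = 11011000111000111011
R = NOT 11011000111000111011 = 00100111000111000100 = 160196
R = 160196 − 426227 = -266031 = 10111111000011010001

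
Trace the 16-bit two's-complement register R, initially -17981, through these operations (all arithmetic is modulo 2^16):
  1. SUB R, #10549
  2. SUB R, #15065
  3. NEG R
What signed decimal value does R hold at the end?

Start: R = -17981 = 1011100111000011.
R = -17981 − 10549 = -28530 = 1001000010001110
R = -28530 − 15065 = -43595; wraps to 21941 = 0101010110110101
R = −(21941) = -21941 = 1010101001001011

-21941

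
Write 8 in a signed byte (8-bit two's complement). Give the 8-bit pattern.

00001000

8 is non-negative, so write it directly in 8 bits: 00001000.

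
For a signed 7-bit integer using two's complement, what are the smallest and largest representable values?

Minimum: −2^6 = -64.
Maximum: 2^6 − 1 = 63.

min = -64, max = 63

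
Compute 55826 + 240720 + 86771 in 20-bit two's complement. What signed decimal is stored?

383317

55826 + 240720 = 296546 (01001000011001100010)
296546 + 86771 = 383317 (01011101100101010101)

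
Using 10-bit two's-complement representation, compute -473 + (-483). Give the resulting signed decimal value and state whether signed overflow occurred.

-473 → 1000100111
-483 → 1000011101
  1000100111
+ 1000011101
= 0001000100  (discard carry-out 1)
Result 0001000100: MSB = 0 → value 68.
Both addends are negative but the stored result is non-negative: signed overflow. The true value -473 + (-483) = -956 lies outside [-512, 511].

68; overflow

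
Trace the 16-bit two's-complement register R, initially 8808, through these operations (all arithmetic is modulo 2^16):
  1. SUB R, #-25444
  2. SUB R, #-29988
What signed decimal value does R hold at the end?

Start: R = 8808 = 0010001001101000.
R = 8808 − (-25444) = 34252; wraps to -31284 = 1000010111001100
R = -31284 − (-29988) = -1296 = 1111101011110000

-1296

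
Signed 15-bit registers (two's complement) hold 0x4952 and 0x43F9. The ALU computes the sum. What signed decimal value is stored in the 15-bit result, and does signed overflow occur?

0x4952 = 100100101010010 = -13998 (signed)
0x43F9 = 100001111111001 = -15367 (signed)
  100100101010010
+ 100001111111001
= 000110101001011  (discard carry-out 1)
Result 000110101001011: MSB = 0 → value 3403.
Both addends are negative but the stored result is non-negative: signed overflow. The true value -13998 + (-15367) = -29365 lies outside [-16384, 16383].

3403; overflow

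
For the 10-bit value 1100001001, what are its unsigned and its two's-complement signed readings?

unsigned = 777, signed = -247

Unsigned: 1100001001 = 777.
Signed: MSB=1 → 777 − 1024 = -247.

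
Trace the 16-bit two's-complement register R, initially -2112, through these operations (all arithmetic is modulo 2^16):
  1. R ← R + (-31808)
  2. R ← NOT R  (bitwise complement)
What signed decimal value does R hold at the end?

Start: R = -2112 = 1111011111000000.
R = -2112 + (-31808) = -33920; wraps to 31616 = 0111101110000000
R = NOT 0111101110000000 = 1000010001111111 = -31617

-31617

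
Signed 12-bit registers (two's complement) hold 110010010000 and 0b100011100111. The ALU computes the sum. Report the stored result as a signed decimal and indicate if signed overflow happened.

110010010000 = -880 (signed)
0b100011100111 → 100011100111 = -1817 (signed)
  110010010000
+ 100011100111
= 010101110111  (discard carry-out 1)
Result 010101110111: MSB = 0 → value 1399.
Both addends are negative but the stored result is non-negative: signed overflow. The true value -880 + (-1817) = -2697 lies outside [-2048, 2047].

1399; overflow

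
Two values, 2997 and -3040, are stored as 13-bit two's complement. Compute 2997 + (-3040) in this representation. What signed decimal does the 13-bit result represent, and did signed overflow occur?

2997 → 0101110110101
-3040 → 1010000100000
  0101110110101
+ 1010000100000
= 1111111010101
Result 1111111010101: MSB = 1 → 8149 − 8192 = -43.
Addends have opposite signs, so signed overflow cannot occur.

-43; no overflow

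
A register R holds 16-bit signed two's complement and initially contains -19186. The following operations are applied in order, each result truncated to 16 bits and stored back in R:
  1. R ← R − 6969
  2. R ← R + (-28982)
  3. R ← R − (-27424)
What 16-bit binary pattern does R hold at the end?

1001001110111111

Start: R = -19186 = 1011010100001110.
R = -19186 − 6969 = -26155 = 1001100111010101
R = -26155 + (-28982) = -55137; wraps to 10399 = 0010100010011111
R = 10399 − (-27424) = 37823; wraps to -27713 = 1001001110111111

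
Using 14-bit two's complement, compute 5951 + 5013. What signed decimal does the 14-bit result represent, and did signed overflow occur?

5951 → 01011100111111
5013 → 01001110010101
  01011100111111
+ 01001110010101
= 10101011010100
Result 10101011010100: MSB = 1 → 10964 − 16384 = -5420.
Both addends are non-negative but the stored result is negative: signed overflow. The true value 5951 + 5013 = 10964 lies outside [-8192, 8191].

-5420; overflow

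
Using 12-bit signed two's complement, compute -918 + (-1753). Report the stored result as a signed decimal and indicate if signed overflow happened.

1425; overflow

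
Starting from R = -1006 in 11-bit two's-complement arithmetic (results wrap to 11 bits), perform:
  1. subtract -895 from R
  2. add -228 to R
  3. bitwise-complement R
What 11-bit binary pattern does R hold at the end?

00101010010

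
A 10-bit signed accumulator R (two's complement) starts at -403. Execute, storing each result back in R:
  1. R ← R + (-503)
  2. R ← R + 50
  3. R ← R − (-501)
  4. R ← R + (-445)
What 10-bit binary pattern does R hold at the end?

0011100000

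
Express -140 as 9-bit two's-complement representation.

|-140| = 140 = 010001100 in 9 bits.
Invert the bits: 101110011. Add 1: 101110100.
Check: 101110100 reads as 372 − 512 = -140.

101110100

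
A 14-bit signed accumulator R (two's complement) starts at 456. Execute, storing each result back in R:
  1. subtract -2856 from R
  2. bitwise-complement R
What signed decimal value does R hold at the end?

Start: R = 456 = 00000111001000.
R = 456 − (-2856) = 3312 = 00110011110000
R = NOT 00110011110000 = 11001100001111 = -3313

-3313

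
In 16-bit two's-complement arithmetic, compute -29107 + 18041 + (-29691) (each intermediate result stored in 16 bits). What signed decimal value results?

24779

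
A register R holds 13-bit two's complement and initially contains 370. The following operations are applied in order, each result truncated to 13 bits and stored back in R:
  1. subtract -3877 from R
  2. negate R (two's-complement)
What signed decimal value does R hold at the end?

Start: R = 370 = 0000101110010.
R = 370 − (-3877) = 4247; wraps to -3945 = 1000010010111
R = −(-3945) = 3945 = 0111101101001

3945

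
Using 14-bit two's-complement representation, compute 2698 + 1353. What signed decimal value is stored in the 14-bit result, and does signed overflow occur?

2698 → 00101010001010
1353 → 00010101001001
  00101010001010
+ 00010101001001
= 00111111010011
Result 00111111010011: MSB = 0 → value 4051.
Both addends are non-negative and so is the stored result: no signed overflow.

4051; no overflow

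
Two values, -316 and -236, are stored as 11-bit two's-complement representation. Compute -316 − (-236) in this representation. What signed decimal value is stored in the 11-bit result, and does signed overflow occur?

-80; no overflow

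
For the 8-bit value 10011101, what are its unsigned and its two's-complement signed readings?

unsigned = 157, signed = -99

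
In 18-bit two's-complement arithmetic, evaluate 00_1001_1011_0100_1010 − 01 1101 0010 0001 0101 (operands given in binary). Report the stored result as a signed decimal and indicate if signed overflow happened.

00_1001_1011_0100_1010 → 001001101101001010 = 39754 (signed)
01 1101 0010 0001 0101 → 011101001000010101 = 119317 (signed)
Subtract via negate-and-add: invert 011101001000010101 + 1 = 100010110111101011 (i.e. -119317).
  001001101101001010
+ 100010110111101011
= 101100100100110101
Result 101100100100110101: MSB = 1 → 182581 − 262144 = -79563.
Addends (after negating the subtrahend) have opposite signs, so signed overflow cannot occur.

-79563; no overflow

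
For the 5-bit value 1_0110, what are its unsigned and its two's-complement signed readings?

Unsigned: 10110 = 22.
Signed: MSB=1 → 22 − 32 = -10.

unsigned = 22, signed = -10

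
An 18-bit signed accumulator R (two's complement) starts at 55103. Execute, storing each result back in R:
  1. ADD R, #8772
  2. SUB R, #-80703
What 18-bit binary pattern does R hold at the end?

100011010011000010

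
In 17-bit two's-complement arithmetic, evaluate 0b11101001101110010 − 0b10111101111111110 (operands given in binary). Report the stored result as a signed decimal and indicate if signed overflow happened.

22388; no overflow

0b11101001101110010 → 11101001101110010 = -11406 (signed)
0b10111101111111110 → 10111101111111110 = -33794 (signed)
Subtract via negate-and-add: invert 10111101111111110 + 1 = 01000010000000010 (i.e. 33794).
  11101001101110010
+ 01000010000000010
= 00101011101110100  (discard carry-out 1)
Result 00101011101110100: MSB = 0 → value 22388.
Addends (after negating the subtrahend) have opposite signs, so signed overflow cannot occur.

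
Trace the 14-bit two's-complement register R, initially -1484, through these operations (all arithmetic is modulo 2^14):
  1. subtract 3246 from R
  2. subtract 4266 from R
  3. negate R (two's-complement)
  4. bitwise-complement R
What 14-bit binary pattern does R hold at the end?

Start: R = -1484 = 11101000110100.
R = -1484 − 3246 = -4730 = 10110110000110
R = -4730 − 4266 = -8996; wraps to 7388 = 01110011011100
R = −(7388) = -7388 = 10001100100100
R = NOT 10001100100100 = 01110011011011 = 7387

01110011011011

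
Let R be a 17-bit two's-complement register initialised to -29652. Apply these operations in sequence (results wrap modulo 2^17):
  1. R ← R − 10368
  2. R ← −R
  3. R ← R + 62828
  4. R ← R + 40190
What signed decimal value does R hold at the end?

Start: R = -29652 = 11000110000101100.
R = -29652 − 10368 = -40020 = 10110001110101100
R = −(-40020) = 40020 = 01001110001010100
R = 40020 + 62828 = 102848; wraps to -28224 = 11001000111000000
R = -28224 + 40190 = 11966 = 00010111010111110

11966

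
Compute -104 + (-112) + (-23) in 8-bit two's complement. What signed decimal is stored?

17

-104 + (-112) = -216 → wraps to 40 (00101000)
40 + (-23) = 17 (00010001)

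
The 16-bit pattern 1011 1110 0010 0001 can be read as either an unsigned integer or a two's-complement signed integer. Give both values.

Unsigned: 1011111000100001 = 48673.
Signed: MSB=1 → 48673 − 65536 = -16863.

unsigned = 48673, signed = -16863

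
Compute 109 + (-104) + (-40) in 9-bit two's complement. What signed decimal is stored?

109 + (-104) = 5 (000000101)
5 + (-40) = -35 (111011101)

-35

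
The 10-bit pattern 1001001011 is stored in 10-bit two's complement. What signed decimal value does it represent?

MSB is 1, so the value is negative.
Invert: 0110110100. Add 1: 0110110101 = 437. So the value is −437.

-437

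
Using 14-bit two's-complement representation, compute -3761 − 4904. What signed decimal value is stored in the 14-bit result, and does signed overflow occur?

-3761 → 11000101001111
4904 → 01001100101000
Subtract via negate-and-add: invert 01001100101000 + 1 = 10110011011000 (i.e. -4904).
  11000101001111
+ 10110011011000
= 01111000100111  (discard carry-out 1)
Result 01111000100111: MSB = 0 → value 7719.
Both addends (after negating the subtrahend) are negative but the stored result is non-negative: signed overflow. The true value -3761 − 4904 = -8665 lies outside [-8192, 8191].

7719; overflow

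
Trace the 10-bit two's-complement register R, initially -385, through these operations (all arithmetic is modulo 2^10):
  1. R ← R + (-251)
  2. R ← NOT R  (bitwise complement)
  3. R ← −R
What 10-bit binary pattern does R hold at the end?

Start: R = -385 = 1001111111.
R = -385 + (-251) = -636; wraps to 388 = 0110000100
R = NOT 0110000100 = 1001111011 = -389
R = −(-389) = 389 = 0110000101

0110000101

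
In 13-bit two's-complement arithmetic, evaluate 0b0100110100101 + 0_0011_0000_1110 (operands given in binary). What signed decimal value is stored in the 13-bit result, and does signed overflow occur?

3251; no overflow

0b0100110100101 → 0100110100101 = 2469 (signed)
0_0011_0000_1110 → 0001100001110 = 782 (signed)
  0100110100101
+ 0001100001110
= 0110010110011
Result 0110010110011: MSB = 0 → value 3251.
Both addends are non-negative and so is the stored result: no signed overflow.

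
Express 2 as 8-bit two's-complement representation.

2 is non-negative, so write it directly in 8 bits: 00000010.

00000010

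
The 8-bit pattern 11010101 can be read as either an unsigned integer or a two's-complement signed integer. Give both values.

unsigned = 213, signed = -43

Unsigned: 11010101 = 213.
Signed: MSB=1 → 213 − 256 = -43.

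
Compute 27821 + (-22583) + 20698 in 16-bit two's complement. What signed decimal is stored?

25936

27821 + (-22583) = 5238 (0001010001110110)
5238 + 20698 = 25936 (0110010101010000)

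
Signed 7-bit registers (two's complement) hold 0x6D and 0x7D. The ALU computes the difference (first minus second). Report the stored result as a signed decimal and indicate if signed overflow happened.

0x6D = 1101101 = -19 (signed)
0x7D = 1111101 = -3 (signed)
Subtract via negate-and-add: invert 1111101 + 1 = 0000011 (i.e. 3).
  1101101
+ 0000011
= 1110000
Result 1110000: MSB = 1 → 112 − 128 = -16.
Addends (after negating the subtrahend) have opposite signs, so signed overflow cannot occur.

-16; no overflow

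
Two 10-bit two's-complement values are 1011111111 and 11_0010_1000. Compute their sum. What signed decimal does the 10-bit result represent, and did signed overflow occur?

1011111111 = -257 (signed)
11_0010_1000 → 1100101000 = -216 (signed)
  1011111111
+ 1100101000
= 1000100111  (discard carry-out 1)
Result 1000100111: MSB = 1 → 551 − 1024 = -473.
Both addends are negative and so is the stored result: no signed overflow.

-473; no overflow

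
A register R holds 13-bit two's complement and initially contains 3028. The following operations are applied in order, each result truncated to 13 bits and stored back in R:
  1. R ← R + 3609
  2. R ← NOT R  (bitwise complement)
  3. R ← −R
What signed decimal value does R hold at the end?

Start: R = 3028 = 0101111010100.
R = 3028 + 3609 = 6637; wraps to -1555 = 1100111101101
R = NOT 1100111101101 = 0011000010010 = 1554
R = −(1554) = -1554 = 1100111101110

-1554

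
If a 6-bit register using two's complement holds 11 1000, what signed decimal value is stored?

MSB is 1, so the value is negative.
Unsigned reading: 56. Subtract 2^6 = 64: 56 − 64 = -8.

-8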